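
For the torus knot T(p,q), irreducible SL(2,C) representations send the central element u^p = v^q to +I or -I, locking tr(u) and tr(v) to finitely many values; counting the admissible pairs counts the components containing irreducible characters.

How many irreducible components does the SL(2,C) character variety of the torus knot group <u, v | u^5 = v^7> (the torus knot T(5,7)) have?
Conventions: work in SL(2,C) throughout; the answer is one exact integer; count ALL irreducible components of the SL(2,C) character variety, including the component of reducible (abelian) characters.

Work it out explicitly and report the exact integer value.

13

In the torus knot group T(5,7), u^5 = v^7 is central, so an irreducible representation sends it to +I or -I (Schur).
This locks tr(u) to 2*cos(pi*alpha/5), alpha in 1..4, and tr(v) to 2*cos(pi*beta/7), beta in 1..6, on each component of irreducible characters.
The two central values (-1)^alpha I and (-1)^beta I must be the same matrix, so alpha and beta share a parity.
Counting: 2 odd alphas x 3 odd betas + 2 even alphas x 3 even betas = 6 + 6 = 12.
That is 12 components of irreducible characters, and with the reducible (abelian) component the total is 13.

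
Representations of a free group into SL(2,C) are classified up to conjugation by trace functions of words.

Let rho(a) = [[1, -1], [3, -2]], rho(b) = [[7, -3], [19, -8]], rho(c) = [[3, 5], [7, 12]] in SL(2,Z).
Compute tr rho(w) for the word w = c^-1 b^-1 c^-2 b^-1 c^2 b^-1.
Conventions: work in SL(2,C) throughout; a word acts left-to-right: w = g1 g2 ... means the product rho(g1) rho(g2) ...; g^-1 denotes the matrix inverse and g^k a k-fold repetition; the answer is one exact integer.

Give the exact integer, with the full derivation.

rho(c^-1) = [[12, -5], [-7, 3]]
... * rho(b^-1) = [[-8, 3], [-19, 7]]  ->  [[-1, 1], [-1, 0]]
... * rho(c^-1) = [[12, -5], [-7, 3]]  ->  [[-19, 8], [-12, 5]]
... * rho(c^-1) = [[12, -5], [-7, 3]]  ->  [[-284, 119], [-179, 75]]
... * rho(b^-1) = [[-8, 3], [-19, 7]]  ->  [[11, -19], [7, -12]]
... * rho(c) = [[3, 5], [7, 12]]  ->  [[-100, -173], [-63, -109]]
... * rho(c) = [[3, 5], [7, 12]]  ->  [[-1511, -2576], [-952, -1623]]
... * rho(b^-1) = [[-8, 3], [-19, 7]]  ->  [[61032, -22565], [38453, -14217]]
tr = 61032 + -14217 = 46815

46815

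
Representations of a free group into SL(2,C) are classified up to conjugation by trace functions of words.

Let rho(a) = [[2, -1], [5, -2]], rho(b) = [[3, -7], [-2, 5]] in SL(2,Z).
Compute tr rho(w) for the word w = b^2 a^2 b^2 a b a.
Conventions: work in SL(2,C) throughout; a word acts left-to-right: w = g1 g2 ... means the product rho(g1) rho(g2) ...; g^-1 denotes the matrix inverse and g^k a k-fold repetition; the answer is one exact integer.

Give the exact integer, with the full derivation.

-678536

rho(b) = [[3, -7], [-2, 5]]
... * rho(b) = [[3, -7], [-2, 5]]  ->  [[23, -56], [-16, 39]]
... * rho(a) = [[2, -1], [5, -2]]  ->  [[-234, 89], [163, -62]]
... * rho(a) = [[2, -1], [5, -2]]  ->  [[-23, 56], [16, -39]]
... * rho(b) = [[3, -7], [-2, 5]]  ->  [[-181, 441], [126, -307]]
... * rho(b) = [[3, -7], [-2, 5]]  ->  [[-1425, 3472], [992, -2417]]
... * rho(a) = [[2, -1], [5, -2]]  ->  [[14510, -5519], [-10101, 3842]]
... * rho(b) = [[3, -7], [-2, 5]]  ->  [[54568, -129165], [-37987, 89917]]
... * rho(a) = [[2, -1], [5, -2]]  ->  [[-536689, 203762], [373611, -141847]]
tr = -536689 + -141847 = -678536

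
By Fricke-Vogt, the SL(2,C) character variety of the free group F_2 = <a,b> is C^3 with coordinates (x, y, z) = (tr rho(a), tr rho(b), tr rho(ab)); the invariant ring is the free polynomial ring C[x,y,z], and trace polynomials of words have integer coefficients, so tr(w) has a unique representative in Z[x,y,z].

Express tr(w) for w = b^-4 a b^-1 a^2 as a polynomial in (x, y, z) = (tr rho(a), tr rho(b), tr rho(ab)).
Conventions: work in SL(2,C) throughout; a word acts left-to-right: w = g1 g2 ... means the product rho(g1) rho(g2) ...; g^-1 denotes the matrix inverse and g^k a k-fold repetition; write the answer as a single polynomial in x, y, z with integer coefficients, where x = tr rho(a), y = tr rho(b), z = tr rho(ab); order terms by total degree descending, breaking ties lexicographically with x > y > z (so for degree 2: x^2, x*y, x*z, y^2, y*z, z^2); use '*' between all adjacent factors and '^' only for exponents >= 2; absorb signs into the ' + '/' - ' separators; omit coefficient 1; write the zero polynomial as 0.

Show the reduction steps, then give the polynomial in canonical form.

trace(a^2) = trace(a) trace(a) - trace(1)   [square of a] = x^2 - 2
trace(a^3) = trace(a) trace(a^2) - trace(a)   [square of a] = x^3 - 3*x
trace(a b a) = trace(a) trace(b a) - trace(b)   [square of a] = x*z - y
trace(a^3 b) = trace(a) trace(a b a) - trace(a b)   [square of a] = x^2*z - x*y - z
trace(a b^-1 a^2) = trace(a^3) trace(b) - trace(a^3 b)   [inverse elimination on b] = x^3*y - x^2*z - 2*x*y + z
next, trace(b a b a) = trace(a b) trace(a b) - trace(1)   [split at a repeated a] = z^2 - 2
next, trace(b a b) = trace(b) trace(a b) - trace(a)   [square of b] = y*z - x
and trace(a^2 b a b) = trace(a) trace(b a b a) - trace(b a b)   [square of a] = x*z^2 - y*z - x
trace(a b^-1 a^2 b) = trace(a^2 b a) trace(b) - trace(a^2 b a b)   [inverse elimination on b] = x^2*y*z - x*y^2 - x*z^2 + x
next, trace(b^-1 a b^-1 a^2) = trace(a b^-1 a^2) trace(b) - trace(a b^-1 a^2 b)   [inverse elimination on b] = x^3*y^2 - 2*x^2*y*z - x*y^2 + x*z^2 + y*z - x
and trace(b^-2 a b^-1 a^2) = trace(b^-1 a b^-1 a^2) trace(b) - trace(b^-1 a b^-1 a^2 b)   [inverse elimination on b] = x^3*y^3 - 2*x^2*y^2*z - x^3*y - x*y^3 + x*y*z^2 + x^2*z + y^2*z + x*y - z
trace(a b^-1 a^2 b^-3) = trace(b^-2 a b^-1 a^2) trace(b) - trace(b^-2 a b^-1 a^2 b)   [inverse elimination on b] = x^3*y^4 - 2*x^2*y^3*z - 2*x^3*y^2 - x*y^4 + x*y^2*z^2 + 3*x^2*y*z + y^3*z + 2*x*y^2 - x*z^2 - 2*y*z + x
trace(b^-4 a b^-1 a^2) = trace(a b^-1 a^2 b^-3) trace(b) - trace(a b^-1 a^2 b^-2)   [inverse elimination on b] = x^3*y^5 - 2*x^2*y^4*z - 3*x^3*y^3 - x*y^5 + x*y^3*z^2 + 5*x^2*y^2*z + y^4*z + x^3*y + 3*x*y^3 - 2*x*y*z^2 - x^2*z - 3*y^2*z + z

x^3*y^5 - 2*x^2*y^4*z - 3*x^3*y^3 - x*y^5 + x*y^3*z^2 + 5*x^2*y^2*z + y^4*z + x^3*y + 3*x*y^3 - 2*x*y*z^2 - x^2*z - 3*y^2*z + z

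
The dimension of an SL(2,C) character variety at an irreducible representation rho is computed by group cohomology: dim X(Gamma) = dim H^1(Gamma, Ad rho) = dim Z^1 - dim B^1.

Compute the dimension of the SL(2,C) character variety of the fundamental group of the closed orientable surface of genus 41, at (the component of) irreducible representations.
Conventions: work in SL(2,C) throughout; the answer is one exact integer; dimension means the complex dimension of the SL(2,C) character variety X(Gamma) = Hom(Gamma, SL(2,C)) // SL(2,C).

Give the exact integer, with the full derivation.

240

pi_1 of the closed genus-41 surface has 82 generators bound by the single product-of-commutators relator.
Unconstrained cocycle data is one sl_2 vector per generator (246 dimensions), cut by the relator condition d_2(z) = 0.
d_2 is surjective at irreducible rho (its cokernel H^2 is dual to H^0 = 0), so dim Z^1 = 246 - 3 = 243.
As always at irreducible rho, dim B^1 = 3.
dim X = dim H^1 = 243 - 3 = 240.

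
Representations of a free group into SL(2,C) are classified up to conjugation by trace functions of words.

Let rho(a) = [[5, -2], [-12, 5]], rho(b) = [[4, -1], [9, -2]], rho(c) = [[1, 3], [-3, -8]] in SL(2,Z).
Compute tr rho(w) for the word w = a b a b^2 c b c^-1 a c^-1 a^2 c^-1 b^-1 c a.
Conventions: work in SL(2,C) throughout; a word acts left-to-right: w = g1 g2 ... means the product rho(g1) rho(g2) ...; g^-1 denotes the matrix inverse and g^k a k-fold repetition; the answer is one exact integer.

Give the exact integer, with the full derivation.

368378930

rho(a) = [[5, -2], [-12, 5]]
... * rho(b) = [[4, -1], [9, -2]]  ->  [[2, -1], [-3, 2]]
... * rho(a) = [[5, -2], [-12, 5]]  ->  [[22, -9], [-39, 16]]
... * rho(b) = [[4, -1], [9, -2]]  ->  [[7, -4], [-12, 7]]
... * rho(b) = [[4, -1], [9, -2]]  ->  [[-8, 1], [15, -2]]
... * rho(c) = [[1, 3], [-3, -8]]  ->  [[-11, -32], [21, 61]]
... * rho(b) = [[4, -1], [9, -2]]  ->  [[-332, 75], [633, -143]]
... * rho(c^-1) = [[-8, -3], [3, 1]]  ->  [[2881, 1071], [-5493, -2042]]
... * rho(a) = [[5, -2], [-12, 5]]  ->  [[1553, -407], [-2961, 776]]
... * rho(c^-1) = [[-8, -3], [3, 1]]  ->  [[-13645, -5066], [26016, 9659]]
... * rho(a) = [[5, -2], [-12, 5]]  ->  [[-7433, 1960], [14172, -3737]]
... * rho(a) = [[5, -2], [-12, 5]]  ->  [[-60685, 24666], [115704, -47029]]
... * rho(c^-1) = [[-8, -3], [3, 1]]  ->  [[559478, 206721], [-1066719, -394141]]
... * rho(b^-1) = [[-2, 1], [-9, 4]]  ->  [[-2979445, 1386362], [5680707, -2643283]]
... * rho(c) = [[1, 3], [-3, -8]]  ->  [[-7138531, -20029231], [13610556, 38188385]]
... * rho(a) = [[5, -2], [-12, 5]]  ->  [[204658117, -85869093], [-390207840, 163720813]]
tr = 204658117 + 163720813 = 368378930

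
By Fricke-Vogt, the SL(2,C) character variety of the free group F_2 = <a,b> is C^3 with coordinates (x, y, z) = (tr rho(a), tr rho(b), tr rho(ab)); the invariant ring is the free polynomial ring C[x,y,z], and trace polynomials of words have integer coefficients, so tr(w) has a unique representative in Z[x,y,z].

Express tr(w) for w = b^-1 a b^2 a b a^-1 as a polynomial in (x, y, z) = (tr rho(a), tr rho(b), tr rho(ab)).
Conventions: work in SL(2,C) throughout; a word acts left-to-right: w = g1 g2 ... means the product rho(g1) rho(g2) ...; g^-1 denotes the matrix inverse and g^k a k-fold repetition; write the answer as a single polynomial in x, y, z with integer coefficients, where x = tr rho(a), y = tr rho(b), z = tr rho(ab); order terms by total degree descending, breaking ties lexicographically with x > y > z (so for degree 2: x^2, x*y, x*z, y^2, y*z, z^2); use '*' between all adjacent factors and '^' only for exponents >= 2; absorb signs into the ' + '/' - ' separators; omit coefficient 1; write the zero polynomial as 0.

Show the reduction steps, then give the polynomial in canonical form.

tr(b^2 a) = tr(b) * tr(a b) - tr(a) = y*z - x
apply: tr(b^2) = tr(b) * tr(b) - tr(1) = y^2 - 2
apply: tr(a b^2 a) = tr(a) * tr(b^2 a) - tr(b^2) = x*y*z - x^2 - y^2 + 2
use: tr(b a b a) = tr(a b) * tr(a b) - tr(1) = z^2 - 2
tr(a b a^2 b) = tr(a) * tr(b a b a) - tr(b a b) = x*z^2 - y*z - x
use: tr(a b a) = tr(a) * tr(b a) - tr(b) = x*z - y
tr(a b a^2) = tr(a) * tr(a b a) - tr(a b) = x^2*z - x*y - z
use: tr(a b^2 a b a) = tr(b) * tr(a b a^2 b) - tr(a b a^2) = x*y*z^2 - x^2*z - y^2*z + z
tr(a b a b a b) = tr(b a b a) * tr(b a) - tr(a b) = z^3 - 3*z
apply: tr(a b^2 a b a b) = tr(b) * tr(a b a b a b) - tr(a b a b a) = y*z^3 - x*z^2 - 2*y*z + x
tr(b^-1 a b^2 a b a) = tr(a b^2 a b a) * tr(b) - tr(a b^2 a b a b) = x*y^2*z^2 - x^2*y*z - y^3*z - y*z^3 + x*z^2 + 3*y*z - x
tr(b^-1 a b^2 a b a^-1) = tr(b^-1 a b^2 a b) * tr(a) - tr(b^-1 a b^2 a b a) = -x*y^2*z^2 + 2*x^2*y*z + y^3*z + y*z^3 - x^3 - x*y^2 - x*z^2 - 3*y*z + 3*x

-x*y^2*z^2 + 2*x^2*y*z + y^3*z + y*z^3 - x^3 - x*y^2 - x*z^2 - 3*y*z + 3*x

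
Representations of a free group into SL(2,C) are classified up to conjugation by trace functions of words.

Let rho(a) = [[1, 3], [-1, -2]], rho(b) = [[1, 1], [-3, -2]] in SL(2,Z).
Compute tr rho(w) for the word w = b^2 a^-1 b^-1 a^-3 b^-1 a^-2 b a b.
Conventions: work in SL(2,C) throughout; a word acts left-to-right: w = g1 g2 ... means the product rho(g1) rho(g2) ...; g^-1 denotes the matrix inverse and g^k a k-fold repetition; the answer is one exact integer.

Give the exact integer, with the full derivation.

rho(b) = [[1, 1], [-3, -2]]
... * rho(b) = [[1, 1], [-3, -2]]  ->  [[-2, -1], [3, 1]]
... * rho(a^-1) = [[-2, -3], [1, 1]]  ->  [[3, 5], [-5, -8]]
... * rho(b^-1) = [[-2, -1], [3, 1]]  ->  [[9, 2], [-14, -3]]
... * rho(a^-1) = [[-2, -3], [1, 1]]  ->  [[-16, -25], [25, 39]]
... * rho(a^-1) = [[-2, -3], [1, 1]]  ->  [[7, 23], [-11, -36]]
... * rho(a^-1) = [[-2, -3], [1, 1]]  ->  [[9, 2], [-14, -3]]
... * rho(b^-1) = [[-2, -1], [3, 1]]  ->  [[-12, -7], [19, 11]]
... * rho(a^-1) = [[-2, -3], [1, 1]]  ->  [[17, 29], [-27, -46]]
... * rho(a^-1) = [[-2, -3], [1, 1]]  ->  [[-5, -22], [8, 35]]
... * rho(b) = [[1, 1], [-3, -2]]  ->  [[61, 39], [-97, -62]]
... * rho(a) = [[1, 3], [-1, -2]]  ->  [[22, 105], [-35, -167]]
... * rho(b) = [[1, 1], [-3, -2]]  ->  [[-293, -188], [466, 299]]
tr = -293 + 299 = 6

6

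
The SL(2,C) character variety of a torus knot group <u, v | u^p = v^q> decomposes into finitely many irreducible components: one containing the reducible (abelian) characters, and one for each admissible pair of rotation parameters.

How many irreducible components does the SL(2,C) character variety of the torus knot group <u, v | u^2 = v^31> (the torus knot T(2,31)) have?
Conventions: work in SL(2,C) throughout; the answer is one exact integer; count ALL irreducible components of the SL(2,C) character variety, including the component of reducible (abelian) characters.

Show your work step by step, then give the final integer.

For T(2,31): irreducibility forces the central element u^2 = v^31 to one of +I, -I.
On an irreducible component, tr(u) is locked at 2*cos(pi*alpha/2) for some alpha in 1..1, and tr(v) at 2*cos(pi*beta/31) for some beta in 1..30.
The two central values (-1)^alpha I and (-1)^beta I must be the same matrix, so alpha and beta share a parity.
count pairs: odd alpha (1 choices) x odd beta (15), plus even alpha (0) x even beta (15): 1*15 + 0*15 = 15.
Total: 15 irreducible-character components + 1 reducible (abelian) component = 16.

16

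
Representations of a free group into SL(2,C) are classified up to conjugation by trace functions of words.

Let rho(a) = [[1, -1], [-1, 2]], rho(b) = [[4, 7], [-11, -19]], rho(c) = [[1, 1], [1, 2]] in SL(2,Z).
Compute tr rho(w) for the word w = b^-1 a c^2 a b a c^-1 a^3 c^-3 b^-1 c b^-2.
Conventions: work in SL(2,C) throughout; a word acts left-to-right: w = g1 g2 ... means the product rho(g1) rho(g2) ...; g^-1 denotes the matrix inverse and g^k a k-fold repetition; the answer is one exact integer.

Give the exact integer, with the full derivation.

372623177

rho(b^-1) = [[-19, -7], [11, 4]]
... * rho(a) = [[1, -1], [-1, 2]]  ->  [[-12, 5], [7, -3]]
... * rho(c) = [[1, 1], [1, 2]]  ->  [[-7, -2], [4, 1]]
... * rho(c) = [[1, 1], [1, 2]]  ->  [[-9, -11], [5, 6]]
... * rho(a) = [[1, -1], [-1, 2]]  ->  [[2, -13], [-1, 7]]
... * rho(b) = [[4, 7], [-11, -19]]  ->  [[151, 261], [-81, -140]]
... * rho(a) = [[1, -1], [-1, 2]]  ->  [[-110, 371], [59, -199]]
... * rho(c^-1) = [[2, -1], [-1, 1]]  ->  [[-591, 481], [317, -258]]
... * rho(a) = [[1, -1], [-1, 2]]  ->  [[-1072, 1553], [575, -833]]
... * rho(a) = [[1, -1], [-1, 2]]  ->  [[-2625, 4178], [1408, -2241]]
... * rho(a) = [[1, -1], [-1, 2]]  ->  [[-6803, 10981], [3649, -5890]]
... * rho(c^-1) = [[2, -1], [-1, 1]]  ->  [[-24587, 17784], [13188, -9539]]
... * rho(c^-1) = [[2, -1], [-1, 1]]  ->  [[-66958, 42371], [35915, -22727]]
... * rho(c^-1) = [[2, -1], [-1, 1]]  ->  [[-176287, 109329], [94557, -58642]]
... * rho(b^-1) = [[-19, -7], [11, 4]]  ->  [[4552072, 1671325], [-2441645, -896467]]
... * rho(c) = [[1, 1], [1, 2]]  ->  [[6223397, 7894722], [-3338112, -4234579]]
... * rho(b^-1) = [[-19, -7], [11, 4]]  ->  [[-31402601, -11984891], [16843759, 6428468]]
... * rho(b^-1) = [[-19, -7], [11, 4]]  ->  [[464815618, 171878643], [-249318273, -92192441]]
tr = 464815618 + -92192441 = 372623177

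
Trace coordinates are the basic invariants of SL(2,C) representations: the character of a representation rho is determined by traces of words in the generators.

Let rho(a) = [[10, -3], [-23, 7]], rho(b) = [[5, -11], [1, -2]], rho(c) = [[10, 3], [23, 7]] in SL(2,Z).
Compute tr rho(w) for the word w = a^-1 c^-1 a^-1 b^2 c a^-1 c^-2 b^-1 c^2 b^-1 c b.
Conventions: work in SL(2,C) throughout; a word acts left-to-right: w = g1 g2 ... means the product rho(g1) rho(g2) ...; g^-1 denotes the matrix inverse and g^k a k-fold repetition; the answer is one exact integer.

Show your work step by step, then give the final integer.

-943550010789998

rho(a^-1) = [[7, 3], [23, 10]]
... * rho(c^-1) = [[7, -3], [-23, 10]]  ->  [[-20, 9], [-69, 31]]
... * rho(a^-1) = [[7, 3], [23, 10]]  ->  [[67, 30], [230, 103]]
... * rho(b) = [[5, -11], [1, -2]]  ->  [[365, -797], [1253, -2736]]
... * rho(b) = [[5, -11], [1, -2]]  ->  [[1028, -2421], [3529, -8311]]
... * rho(c) = [[10, 3], [23, 7]]  ->  [[-45403, -13863], [-155863, -47590]]
... * rho(a^-1) = [[7, 3], [23, 10]]  ->  [[-636670, -274839], [-2185611, -943489]]
... * rho(c^-1) = [[7, -3], [-23, 10]]  ->  [[1864607, -838380], [6400970, -2878057]]
... * rho(c^-1) = [[7, -3], [-23, 10]]  ->  [[32334989, -13977621], [111002101, -47983480]]
... * rho(b^-1) = [[-2, 11], [-1, 5]]  ->  [[-50692357, 285796774], [-174020722, 981105711]]
... * rho(c) = [[10, 3], [23, 7]]  ->  [[6066402232, 1848500347], [20825224133, 6345677811]]
... * rho(c) = [[10, 3], [23, 7]]  ->  [[103179530301, 31138709125], [354202830983, 106895417076]]
... * rho(b^-1) = [[-2, 11], [-1, 5]]  ->  [[-237497769727, 1290668378936], [-815301079042, 4430708226193]]
... * rho(c) = [[10, 3], [23, 7]]  ->  [[27310395018258, 8322185343371], [93753278412019, 28569054346225]]
... * rho(b) = [[5, -11], [1, -2]]  ->  [[144874160434661, -317058715887580], [497335446406320, -1088424171224659]]
tr = 144874160434661 + -1088424171224659 = -943550010789998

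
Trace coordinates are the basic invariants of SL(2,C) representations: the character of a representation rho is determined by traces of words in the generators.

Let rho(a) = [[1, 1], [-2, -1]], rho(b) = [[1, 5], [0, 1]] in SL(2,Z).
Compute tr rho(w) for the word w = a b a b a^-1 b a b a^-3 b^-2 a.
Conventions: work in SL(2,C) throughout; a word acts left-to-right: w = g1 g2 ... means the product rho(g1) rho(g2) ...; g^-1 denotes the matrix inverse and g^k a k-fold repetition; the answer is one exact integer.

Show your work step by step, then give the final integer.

-9998

rho(a) = [[1, 1], [-2, -1]]
... * rho(b) = [[1, 5], [0, 1]]  ->  [[1, 6], [-2, -11]]
... * rho(a) = [[1, 1], [-2, -1]]  ->  [[-11, -5], [20, 9]]
... * rho(b) = [[1, 5], [0, 1]]  ->  [[-11, -60], [20, 109]]
... * rho(a^-1) = [[-1, -1], [2, 1]]  ->  [[-109, -49], [198, 89]]
... * rho(b) = [[1, 5], [0, 1]]  ->  [[-109, -594], [198, 1079]]
... * rho(a) = [[1, 1], [-2, -1]]  ->  [[1079, 485], [-1960, -881]]
... * rho(b) = [[1, 5], [0, 1]]  ->  [[1079, 5880], [-1960, -10681]]
... * rho(a^-1) = [[-1, -1], [2, 1]]  ->  [[10681, 4801], [-19402, -8721]]
... * rho(a^-1) = [[-1, -1], [2, 1]]  ->  [[-1079, -5880], [1960, 10681]]
... * rho(a^-1) = [[-1, -1], [2, 1]]  ->  [[-10681, -4801], [19402, 8721]]
... * rho(b^-1) = [[1, -5], [0, 1]]  ->  [[-10681, 48604], [19402, -88289]]
... * rho(b^-1) = [[1, -5], [0, 1]]  ->  [[-10681, 102009], [19402, -185299]]
... * rho(a) = [[1, 1], [-2, -1]]  ->  [[-214699, -112690], [390000, 204701]]
tr = -214699 + 204701 = -9998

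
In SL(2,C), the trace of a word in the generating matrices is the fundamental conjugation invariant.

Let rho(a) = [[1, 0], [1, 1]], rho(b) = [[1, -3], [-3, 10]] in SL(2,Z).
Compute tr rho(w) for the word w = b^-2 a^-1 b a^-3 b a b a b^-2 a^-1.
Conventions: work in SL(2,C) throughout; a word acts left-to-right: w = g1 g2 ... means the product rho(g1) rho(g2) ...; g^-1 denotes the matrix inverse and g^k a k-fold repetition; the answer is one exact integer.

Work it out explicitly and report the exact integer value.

rho(b^-1) = [[10, 3], [3, 1]]
... * rho(b^-1) = [[10, 3], [3, 1]]  ->  [[109, 33], [33, 10]]
... * rho(a^-1) = [[1, 0], [-1, 1]]  ->  [[76, 33], [23, 10]]
... * rho(b) = [[1, -3], [-3, 10]]  ->  [[-23, 102], [-7, 31]]
... * rho(a^-1) = [[1, 0], [-1, 1]]  ->  [[-125, 102], [-38, 31]]
... * rho(a^-1) = [[1, 0], [-1, 1]]  ->  [[-227, 102], [-69, 31]]
... * rho(a^-1) = [[1, 0], [-1, 1]]  ->  [[-329, 102], [-100, 31]]
... * rho(b) = [[1, -3], [-3, 10]]  ->  [[-635, 2007], [-193, 610]]
... * rho(a) = [[1, 0], [1, 1]]  ->  [[1372, 2007], [417, 610]]
... * rho(b) = [[1, -3], [-3, 10]]  ->  [[-4649, 15954], [-1413, 4849]]
... * rho(a) = [[1, 0], [1, 1]]  ->  [[11305, 15954], [3436, 4849]]
... * rho(b^-1) = [[10, 3], [3, 1]]  ->  [[160912, 49869], [48907, 15157]]
... * rho(b^-1) = [[10, 3], [3, 1]]  ->  [[1758727, 532605], [534541, 161878]]
... * rho(a^-1) = [[1, 0], [-1, 1]]  ->  [[1226122, 532605], [372663, 161878]]
tr = 1226122 + 161878 = 1388000

1388000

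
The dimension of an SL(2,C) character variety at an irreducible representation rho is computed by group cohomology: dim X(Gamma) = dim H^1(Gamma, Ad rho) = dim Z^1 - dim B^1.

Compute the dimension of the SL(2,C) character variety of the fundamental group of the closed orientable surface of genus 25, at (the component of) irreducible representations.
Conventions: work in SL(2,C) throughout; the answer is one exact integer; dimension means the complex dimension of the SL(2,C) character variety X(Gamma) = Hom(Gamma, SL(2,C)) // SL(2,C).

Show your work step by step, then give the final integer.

Gamma = pi_1(Sigma_25) = < a_1, b_1, ..., a_25, b_25 | prod [a_i, b_i] > has 2g = 50 generators and 1 relator.
A cocycle assigns one sl_2 vector per generator subject to the relator condition d_2(z) = 0: dim of the unconstrained space is 3*2g = 150.
d_2 is surjective at irreducible rho (its cokernel H^2 is dual to H^0 = 0), so dim Z^1 = 150 - 3 = 147.
As always at irreducible rho, dim B^1 = 3.
dim X = dim H^1 = 147 - 3 = 144.

144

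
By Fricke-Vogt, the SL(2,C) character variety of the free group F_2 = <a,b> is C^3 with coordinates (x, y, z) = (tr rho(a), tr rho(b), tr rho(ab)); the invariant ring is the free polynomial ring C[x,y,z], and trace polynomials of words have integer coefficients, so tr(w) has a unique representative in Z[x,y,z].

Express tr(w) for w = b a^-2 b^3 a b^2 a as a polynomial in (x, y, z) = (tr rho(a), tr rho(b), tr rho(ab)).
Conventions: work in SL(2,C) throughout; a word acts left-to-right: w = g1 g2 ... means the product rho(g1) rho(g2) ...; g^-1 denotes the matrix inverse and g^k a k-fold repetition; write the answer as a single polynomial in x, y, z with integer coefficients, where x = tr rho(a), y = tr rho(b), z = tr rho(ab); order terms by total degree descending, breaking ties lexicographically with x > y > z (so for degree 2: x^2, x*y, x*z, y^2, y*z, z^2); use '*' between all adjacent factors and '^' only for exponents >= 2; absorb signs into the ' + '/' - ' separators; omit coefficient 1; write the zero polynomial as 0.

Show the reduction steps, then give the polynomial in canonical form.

tr(a b a b) = tr(b a)*tr(b a) - tr(1) = z^2 - 2
tr(a b a) = tr(a)*tr(b a) - tr(b) = x*z - y
tr(a b a b^2) = tr(b)*tr(a b a b) - tr(a b a) = y*z^2 - x*z - y
tr(a b^3 a b) = tr(b)*tr(a b a b^2) - tr(a b a b) = y^2*z^2 - x*y*z - y^2 - z^2 + 2
tr(b^2 a) = tr(b)*tr(a b) - tr(a) = y*z - x
tr(b^2) = tr(b)*tr(b) - tr(1) = y^2 - 2
tr(b a^2 b) = tr(a)*tr(b^2 a) - tr(b^2) = x*y*z - x^2 - y^2 + 2
tr(a b^3 a) = tr(b)*tr(b a^2 b) - tr(b a^2) = x*y^2*z - x^2*y - y^3 - x*z + 3*y
tr(b a b^2 a b^2) = tr(b)*tr(a b^3 a b) - tr(a b^3 a) = y^3*z^2 - 2*x*y^2*z + x^2*y - y*z^2 + x*z - y
tr(b a b^2 a b) = tr(b)*tr(a b^2 a b) - tr(a b^2 a) = y^2*z^2 - 2*x*y*z + x^2 - 2
tr(b^3 a b^2 a b) = tr(b)*tr(b a b^2 a b^2) - tr(b a b^2 a b) = y^4*z^2 - 2*x*y^3*z + x^2*y^2 - 2*y^2*z^2 + 3*x*y*z - x^2 - y^2 + 2
tr(a b a b a b) = tr(a b)*tr(a b a b) - tr(a^-1 b^-1) = z^3 - 3*z
tr(a b a b a) = tr(a)*tr(b a b a) - tr(b a b) = x*z^2 - y*z - x
tr(b a b a b a b) = tr(b)*tr(a b a b a b) - tr(a b a b a) = y*z^3 - x*z^2 - 2*y*z + x
tr(a b a b^3 a b) = tr(b)*tr(b a b a b a b) - tr(b a b a b a) = y^2*z^3 - x*y*z^2 - 2*y^2*z - z^3 + x*y + 3*z
tr(b^2 a b) = tr(b)*tr(b a b) - tr(b a) = y^2*z - x*y - z
tr(b a b^3) = tr(b)*tr(b^2 a b) - tr(b^2 a) = y^3*z - x*y^2 - 2*y*z + x
tr(a b a b^3 a) = tr(a)*tr(b a b^3 a) - tr(b a b^3) = x*y^2*z^2 - x^2*y*z - y^3*z - x*z^2 + 2*y*z + x
tr(b^3 a b^2 a b a) = tr(b)*tr(a b a b^3 a b) - tr(a b a b^3 a) = y^3*z^3 - 2*x*y^2*z^2 + x^2*y*z - y^3*z - y*z^3 + x*y^2 + x*z^2 + y*z - x
tr(a^-1 b^3 a b^2 a b) = tr(b^3 a b^2 a b)*tr(a) - tr(b^3 a b^2 a b a) = x*y^4*z^2 - 2*x^2*y^3*z - y^3*z^3 + x^3*y^2 + 2*x^2*y*z + y^3*z + y*z^3 - x^3 - 2*x*y^2 - x*z^2 - y*z + 3*x
tr(b a^-2 b^3 a b^2 a) = tr(a^-1 b^3 a b^2 a b)*tr(a) - tr(a^-1 b^3 a b^2 a b a) = x^2*y^4*z^2 - 2*x^3*y^3*z - x*y^3*z^3 + x^4*y^2 - y^4*z^2 + 2*x^3*y*z + 3*x*y^3*z + x*y*z^3 - x^4 - 3*x^2*y^2 - x^2*z^2 + 2*y^2*z^2 - 4*x*y*z + 4*x^2 + y^2 - 2

x^2*y^4*z^2 - 2*x^3*y^3*z - x*y^3*z^3 + x^4*y^2 - y^4*z^2 + 2*x^3*y*z + 3*x*y^3*z + x*y*z^3 - x^4 - 3*x^2*y^2 - x^2*z^2 + 2*y^2*z^2 - 4*x*y*z + 4*x^2 + y^2 - 2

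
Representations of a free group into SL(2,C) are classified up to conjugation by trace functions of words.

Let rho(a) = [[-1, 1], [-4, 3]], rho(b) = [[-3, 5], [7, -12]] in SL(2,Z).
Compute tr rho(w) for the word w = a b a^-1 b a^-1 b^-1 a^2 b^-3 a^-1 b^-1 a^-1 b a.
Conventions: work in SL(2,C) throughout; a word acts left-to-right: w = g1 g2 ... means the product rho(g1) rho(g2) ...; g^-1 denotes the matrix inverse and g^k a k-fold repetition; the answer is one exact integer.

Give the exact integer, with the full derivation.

rho(a) = [[-1, 1], [-4, 3]]
... * rho(b) = [[-3, 5], [7, -12]]  ->  [[10, -17], [33, -56]]
... * rho(a^-1) = [[3, -1], [4, -1]]  ->  [[-38, 7], [-125, 23]]
... * rho(b) = [[-3, 5], [7, -12]]  ->  [[163, -274], [536, -901]]
... * rho(a^-1) = [[3, -1], [4, -1]]  ->  [[-607, 111], [-1996, 365]]
... * rho(b^-1) = [[-12, -5], [-7, -3]]  ->  [[6507, 2702], [21397, 8885]]
... * rho(a) = [[-1, 1], [-4, 3]]  ->  [[-17315, 14613], [-56937, 48052]]
... * rho(a) = [[-1, 1], [-4, 3]]  ->  [[-41137, 26524], [-135271, 87219]]
... * rho(b^-1) = [[-12, -5], [-7, -3]]  ->  [[307976, 126113], [1012719, 414698]]
... * rho(b^-1) = [[-12, -5], [-7, -3]]  ->  [[-4578503, -1918219], [-15055514, -6307689]]
... * rho(b^-1) = [[-12, -5], [-7, -3]]  ->  [[68369569, 28647172], [224819991, 94200637]]
... * rho(a^-1) = [[3, -1], [4, -1]]  ->  [[319697395, -97016741], [1051262521, -319020628]]
... * rho(b^-1) = [[-12, -5], [-7, -3]]  ->  [[-3157251553, -1307436752], [-10382005856, -4299250721]]
... * rho(a^-1) = [[3, -1], [4, -1]]  ->  [[-14701501667, 4464688305], [-48343020452, 14681256577]]
... * rho(b) = [[-3, 5], [7, -12]]  ->  [[75357323136, -127083767995], [247797857395, -417890181184]]
... * rho(a) = [[-1, 1], [-4, 3]]  ->  [[432977748844, -305893980849], [1423762867341, -1005872686157]]
tr = 432977748844 + -1005872686157 = -572894937313

-572894937313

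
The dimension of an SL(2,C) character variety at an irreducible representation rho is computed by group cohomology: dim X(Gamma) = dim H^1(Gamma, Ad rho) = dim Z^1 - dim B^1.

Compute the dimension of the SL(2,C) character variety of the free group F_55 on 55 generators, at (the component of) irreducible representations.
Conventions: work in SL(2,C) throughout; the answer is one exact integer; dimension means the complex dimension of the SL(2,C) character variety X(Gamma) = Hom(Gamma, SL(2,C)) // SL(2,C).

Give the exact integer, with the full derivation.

Gamma = F_55 has 55 generators and no relators.
A cocycle picks one sl_2 vector per generator freely, giving dim Z^1 = 3*55 = 165.
At an irreducible rho the centralizer of the image in sl_2 is 0, so the coboundary map sl_2 -> Z^1 is injective: dim B^1 = 3.
dim X = dim H^1 = dim Z^1 - dim B^1 = 165 - 3 = 162.

162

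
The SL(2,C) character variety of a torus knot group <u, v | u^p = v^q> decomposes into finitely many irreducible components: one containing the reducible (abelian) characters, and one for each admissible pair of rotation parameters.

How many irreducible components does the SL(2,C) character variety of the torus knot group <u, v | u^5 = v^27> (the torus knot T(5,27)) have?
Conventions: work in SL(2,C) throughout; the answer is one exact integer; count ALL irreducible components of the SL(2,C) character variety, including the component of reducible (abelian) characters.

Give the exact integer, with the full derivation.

For T(5,27): irreducibility forces the central element u^5 = v^27 to one of +I, -I.
So on each irreducible component the traces are pinned: tr(u) = 2*cos(pi*alpha/5) with 1 <= alpha <= 4, tr(v) = 2*cos(pi*beta/27) with 1 <= beta <= 26.
The two central values (-1)^alpha I and (-1)^beta I must be the same matrix, so alpha and beta share a parity.
count pairs: odd alpha (2 choices) x odd beta (13), plus even alpha (2) x even beta (13): 2*13 + 2*13 = 52.
That is 52 components of irreducible characters, and with the reducible (abelian) component the total is 53.

53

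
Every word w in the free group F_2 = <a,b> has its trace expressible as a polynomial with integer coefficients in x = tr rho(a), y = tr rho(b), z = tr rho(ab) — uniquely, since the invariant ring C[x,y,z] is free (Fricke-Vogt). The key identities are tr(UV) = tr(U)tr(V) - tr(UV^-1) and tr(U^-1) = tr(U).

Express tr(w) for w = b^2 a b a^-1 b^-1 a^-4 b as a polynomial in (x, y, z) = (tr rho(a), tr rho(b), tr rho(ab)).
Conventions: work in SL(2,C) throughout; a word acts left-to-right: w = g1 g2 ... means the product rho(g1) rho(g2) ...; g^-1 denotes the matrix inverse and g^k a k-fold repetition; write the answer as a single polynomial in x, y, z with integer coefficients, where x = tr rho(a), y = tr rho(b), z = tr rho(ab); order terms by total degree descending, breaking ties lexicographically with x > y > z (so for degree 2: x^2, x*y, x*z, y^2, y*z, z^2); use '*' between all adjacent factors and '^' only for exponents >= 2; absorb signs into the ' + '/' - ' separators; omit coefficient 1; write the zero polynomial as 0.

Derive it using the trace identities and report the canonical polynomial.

x^4*y^3*z^2 - x^5*y^2*z - x^3*y^4*z - x^3*y^2*z^3 + x^4*y^3 - x^4*y*z^2 - 2*x^2*y^3*z^2 + x^5*z + 5*x^3*y^2*z + x^3*z^3 + 2*x*y^4*z + 2*x*y^2*z^3 - x^4*y - 2*x^2*y^3 + 3*x^2*y*z^2 - 5*x^3*z - 7*x*y^2*z - 2*x*z^3 + 2*x^2*y - y*z^2 + 6*x*z + y

reduce: trace(b a b) = trace(b) * trace(a b) - trace(a) = y*z - x
reduce: trace(b a b^2) = trace(b) * trace(b a b) - trace(b a) = y^2*z - x*y - z
reduce: trace(b^3 a b) = trace(b) * trace(b a b^2) - trace(b a b) = y^3*z - x*y^2 - 2*y*z + x
reduce: trace(a b a b) = trace(a b) * trace(a b) - trace(1)   [split at repeated a] = z^2 - 2
trace(a b a) = trace(a) * trace(b a) - trace(b) = x*z - y
so trace(b a b a b) = trace(b) * trace(a b a b) - trace(a b a) = y*z^2 - x*z - y
trace(b^3 a b a) = trace(b) * trace(b a b a b) - trace(b a b a) = y^2*z^2 - x*y*z - y^2 - z^2 + 2
trace(b^3 a b a^-1) = trace(b^3 a b) * trace(a) - trace(b^3 a b a) = x*y^3*z - x^2*y^2 - y^2*z^2 - x*y*z + x^2 + y^2 + z^2 - 2
trace(b^3 a b a^-2) = trace(b^3 a b a^-1) * trace(a) - trace(b^3 a b) = x^2*y^3*z - x^3*y^2 - x*y^2*z^2 - x^2*y*z - y^3*z + x^3 + 2*x*y^2 + x*z^2 + 2*y*z - 3*x
reduce: trace(a^-1 b^3 a b a^-2) = trace(b^3 a b a^-2) * trace(a) - trace(b^3 a b a^-1) = x^3*y^3*z - x^4*y^2 - x^2*y^2*z^2 - x^3*y*z - 2*x*y^3*z + x^4 + 3*x^2*y^2 + x^2*z^2 + y^2*z^2 + 3*x*y*z - 4*x^2 - y^2 - z^2 + 2
trace(b^3 a b a^-4) = trace(a^-1 b^3 a b a^-2) * trace(a) - trace(a^-1 b^3 a b a^-1) = x^4*y^3*z - x^5*y^2 - x^3*y^2*z^2 - x^4*y*z - 3*x^2*y^3*z + x^5 + 4*x^3*y^2 + x^3*z^2 + 2*x*y^2*z^2 + 4*x^2*y*z + y^3*z - 5*x^3 - 3*x*y^2 - 2*x*z^2 - 2*y*z + 5*x
trace(a^-4 b^3 a b a^-1) = trace(b^3 a b a^-4) * trace(a) - trace(b^3 a b a^-3) = x^5*y^3*z - x^6*y^2 - x^4*y^2*z^2 - x^5*y*z - 4*x^3*y^3*z + x^6 + 5*x^4*y^2 + x^4*z^2 + 3*x^2*y^2*z^2 + 5*x^3*y*z + 3*x*y^3*z - 6*x^4 - 6*x^2*y^2 - 3*x^2*z^2 - y^2*z^2 - 5*x*y*z + 9*x^2 + y^2 + z^2 - 2
trace(b^3 a b^2) = trace(b) * trace(b^3 a b) - trace(b^3 a) = y^4*z - x*y^3 - 3*y^2*z + 2*x*y + z
trace(b^2) = trace(b) * trace(b) - trace(1) = y^2 - 2
so trace(a b^2 a) = trace(a) * trace(b^2 a) - trace(b^2) = x*y*z - x^2 - y^2 + 2
trace(a b^2 a b^2) = trace(b) * trace(a b^2 a b) - trace(a b^2 a) = y^2*z^2 - 2*x*y*z + x^2 - 2
so trace(b^3 a b^2 a) = trace(b) * trace(a b^2 a b^2) - trace(a b^2 a b) = y^3*z^2 - 2*x*y^2*z + x^2*y - y*z^2 + x*z - y
reduce: trace(b a^-1 b^3 a b) = trace(b^3 a b^2) * trace(a) - trace(b^3 a b^2 a) = x*y^4*z - x^2*y^3 - y^3*z^2 - x*y^2*z + x^2*y + y*z^2 + y
so trace(b^3 a b a b) = trace(b) * trace(b a b a b^2) - trace(b a b a b) = y^3*z^2 - x*y^2*z - y^3 - 2*y*z^2 + x*z + 3*y
trace(a b a b a b) = trace(b a b a) * trace(b a) - trace(a b)   [split at repeated b] = z^3 - 3*z
trace(a b a b a) = trace(a) * trace(b a b a) - trace(b a b) = x*z^2 - y*z - x
trace(a b a b a b^2) = trace(b) * trace(a b a b a b) - trace(a b a b a) = y*z^3 - x*z^2 - 2*y*z + x
trace(b^3 a b a b a) = trace(b) * trace(a b a b a b^2) - trace(a b a b a b) = y^2*z^3 - x*y*z^2 - 2*y^2*z - z^3 + x*y + 3*z
so trace(b a^-1 b^3 a b a) = trace(b^3 a b a b) * trace(a) - trace(b^3 a b a b a) = x*y^3*z^2 - x^2*y^2*z - y^2*z^3 - x*y^3 - x*y*z^2 + x^2*z + 2*y^2*z + z^3 + 2*x*y - 3*z
so trace(a^-1 b^3 a b a^-1 b) = trace(b a^-1 b^3 a b) * trace(a) - trace(b a^-1 b^3 a b a) = x^2*y^4*z - x^3*y^3 - 2*x*y^3*z^2 + y^2*z^3 + x^3*y + x*y^3 + 2*x*y*z^2 - x^2*z - 2*y^2*z - z^3 - x*y + 3*z
trace(b^3 a b a^-1 b) = trace(b^4 a b) * trace(a) - trace(b^4 a b a) = x*y^4*z - x^2*y^3 - y^3*z^2 - 2*x*y^2*z + 2*x^2*y + y^3 + 2*y*z^2 - 3*y
trace(a^-2 b^3 a b a^-1 b) = trace(a^-1 b^3 a b a^-1 b) * trace(a) - trace(a^-1 b^3 a b a^-1 b a) = x^3*y^4*z - x^4*y^3 - 2*x^2*y^3*z^2 - x*y^4*z + x*y^2*z^3 + x^4*y + 2*x^2*y^3 + 2*x^2*y*z^2 + y^3*z^2 - x^3*z - x*z^3 - 3*x^2*y - y^3 - 2*y*z^2 + 3*x*z + 3*y
trace(a^-2 b^3 a b a^-1 b a^-1) = trace(a^-2 b^3 a b a^-1 b) * trace(a) - trace(a^-2 b^3 a b a^-1 b a) = x^4*y^4*z - x^5*y^3 - 2*x^3*y^3*z^2 - 2*x^2*y^4*z + x^2*y^2*z^3 + x^5*y + 3*x^3*y^3 + 2*x^3*y*z^2 + 3*x*y^3*z^2 - x^4*z - x^2*z^3 - y^2*z^3 - 4*x^3*y - 2*x*y^3 - 4*x*y*z^2 + 4*x^2*z + 2*y^2*z + z^3 + 4*x*y - 3*z
trace(a^-4 b^3 a b a^-1 b) = trace(a^-2 b^3 a b a^-1 b a^-1) * trace(a) - trace(a^-2 b^3 a b a^-1 b) = x^5*y^4*z - x^6*y^3 - 2*x^4*y^3*z^2 - 3*x^3*y^4*z + x^3*y^2*z^3 + x^6*y + 4*x^4*y^3 + 2*x^4*y*z^2 + 5*x^2*y^3*z^2 - x^5*z - x^3*z^3 + x*y^4*z - 2*x*y^2*z^3 - 5*x^4*y - 4*x^2*y^3 - 6*x^2*y*z^2 - y^3*z^2 + 5*x^3*z + 2*x*y^2*z + 2*x*z^3 + 7*x^2*y + y^3 + 2*y*z^2 - 6*x*z - 3*y
reduce: trace(b^2 a b a^-1 b^-1 a^-4 b) = trace(a^-4 b^3 a b a^-1) * trace(b) - trace(a^-4 b^3 a b a^-1 b) = x^4*y^3*z^2 - x^5*y^2*z - x^3*y^4*z - x^3*y^2*z^3 + x^4*y^3 - x^4*y*z^2 - 2*x^2*y^3*z^2 + x^5*z + 5*x^3*y^2*z + x^3*z^3 + 2*x*y^4*z + 2*x*y^2*z^3 - x^4*y - 2*x^2*y^3 + 3*x^2*y*z^2 - 5*x^3*z - 7*x*y^2*z - 2*x*z^3 + 2*x^2*y - y*z^2 + 6*x*z + y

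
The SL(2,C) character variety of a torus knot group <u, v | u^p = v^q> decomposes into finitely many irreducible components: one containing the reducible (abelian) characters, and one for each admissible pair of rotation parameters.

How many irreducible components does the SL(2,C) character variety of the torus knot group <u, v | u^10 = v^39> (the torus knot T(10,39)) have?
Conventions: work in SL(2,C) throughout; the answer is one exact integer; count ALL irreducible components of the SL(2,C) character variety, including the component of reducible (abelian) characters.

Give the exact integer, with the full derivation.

172

For T(10,39): irreducibility forces the central element u^10 = v^39 to one of +I, -I.
This locks tr(u) to 2*cos(pi*alpha/10), alpha in 1..9, and tr(v) to 2*cos(pi*beta/39), beta in 1..38, on each component of irreducible characters.
u^10 = (-1)^alpha I and v^39 = (-1)^beta I must agree, so alpha and beta have equal parity.
Enumerate parity-matched pairs: 5*19 odd-odd plus 4*19 even-even gives 171.
components with irreducible characters: 171; plus the single component of reducible (abelian) characters: total 172.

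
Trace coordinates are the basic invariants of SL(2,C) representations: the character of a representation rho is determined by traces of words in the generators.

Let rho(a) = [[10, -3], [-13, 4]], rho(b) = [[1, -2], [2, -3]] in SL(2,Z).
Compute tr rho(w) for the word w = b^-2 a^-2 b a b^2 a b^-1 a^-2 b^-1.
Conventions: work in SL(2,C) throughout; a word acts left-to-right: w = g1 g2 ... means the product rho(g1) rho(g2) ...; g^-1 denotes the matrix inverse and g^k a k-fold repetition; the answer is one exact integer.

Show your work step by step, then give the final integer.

-824313602

rho(b^-1) = [[-3, 2], [-2, 1]]
... * rho(b^-1) = [[-3, 2], [-2, 1]]  ->  [[5, -4], [4, -3]]
... * rho(a^-1) = [[4, 3], [13, 10]]  ->  [[-32, -25], [-23, -18]]
... * rho(a^-1) = [[4, 3], [13, 10]]  ->  [[-453, -346], [-326, -249]]
... * rho(b) = [[1, -2], [2, -3]]  ->  [[-1145, 1944], [-824, 1399]]
... * rho(a) = [[10, -3], [-13, 4]]  ->  [[-36722, 11211], [-26427, 8068]]
... * rho(b) = [[1, -2], [2, -3]]  ->  [[-14300, 39811], [-10291, 28650]]
... * rho(b) = [[1, -2], [2, -3]]  ->  [[65322, -90833], [47009, -65368]]
... * rho(a) = [[10, -3], [-13, 4]]  ->  [[1834049, -559298], [1319874, -402499]]
... * rho(b^-1) = [[-3, 2], [-2, 1]]  ->  [[-4383551, 3108800], [-3154624, 2237249]]
... * rho(a^-1) = [[4, 3], [13, 10]]  ->  [[22880196, 17937347], [16465741, 12908618]]
... * rho(a^-1) = [[4, 3], [13, 10]]  ->  [[324706295, 248014058], [233674998, 178483403]]
... * rho(b^-1) = [[-3, 2], [-2, 1]]  ->  [[-1470147001, 897426648], [-1057991800, 645833399]]
tr = -1470147001 + 645833399 = -824313602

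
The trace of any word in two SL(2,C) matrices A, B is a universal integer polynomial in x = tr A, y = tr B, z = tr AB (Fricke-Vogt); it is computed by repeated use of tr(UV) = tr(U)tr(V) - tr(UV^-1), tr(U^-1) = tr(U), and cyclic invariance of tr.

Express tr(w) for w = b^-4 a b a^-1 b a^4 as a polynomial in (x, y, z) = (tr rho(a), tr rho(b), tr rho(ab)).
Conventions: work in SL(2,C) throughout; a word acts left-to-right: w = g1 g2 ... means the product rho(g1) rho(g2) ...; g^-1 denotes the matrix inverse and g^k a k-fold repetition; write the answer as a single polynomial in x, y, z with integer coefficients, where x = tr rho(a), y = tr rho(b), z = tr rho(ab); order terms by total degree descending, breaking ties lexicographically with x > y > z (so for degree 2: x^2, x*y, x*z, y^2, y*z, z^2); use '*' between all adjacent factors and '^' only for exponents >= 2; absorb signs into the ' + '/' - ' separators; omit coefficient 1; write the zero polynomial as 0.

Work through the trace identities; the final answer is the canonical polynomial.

x^5*y^5*z - x^6*y^4 - x^4*y^6 - 2*x^4*y^4*z^2 - 2*x^5*y^3*z - x^3*y^5*z + x^3*y^3*z^3 + 3*x^6*y^2 + 9*x^4*y^4 + 5*x^4*y^2*z^2 + 2*x^2*y^6 + 4*x^2*y^4*z^2 - x^5*y*z - x^3*y^3*z - 2*x^3*y*z^3 - 2*x*y^5*z - 2*x*y^3*z^3 - x^6 - 19*x^4*y^2 - x^4*z^2 - 15*x^2*y^4 - 11*x^2*y^2*z^2 + 8*x^3*y*z + 11*x*y^3*z + 4*x*y*z^3 + 6*x^4 + 29*x^2*y^2 + 3*x^2*z^2 + y^4 + y^2*z^2 - 13*x*y*z - 9*x^2 - 4*y^2 - z^2 + 2

tr(a b a) = tr(a)*tr(b a) - tr(b) = x*z - y
tr(b a^3) = tr(a)*tr(a b a) - tr(a b) = x^2*z - x*y - z
and tr(a^4 b) = tr(a)*tr(b a^3) - tr(b a^2) = x^3*z - x^2*y - 2*x*z + y
tr(a^2) = tr(a)*tr(a) - tr(1) = x^2 - 2
tr(a^3) = tr(a)*tr(a^2) - tr(a) = x^3 - 3*x
tr(a^4) = tr(a)*tr(a^3) - tr(a^2) = x^4 - 4*x^2 + 2
next, tr(b^2 a^4) = tr(b)*tr(a^4 b) - tr(a^4) = x^3*y*z - x^4 - x^2*y^2 - 2*x*y*z + 4*x^2 + y^2 - 2
next, tr(b^2 a^2) = tr(b)*tr(a^2 b) - tr(a^2) = x*y*z - x^2 - y^2 + 2
next, tr(b^2 a) = tr(b)*tr(a b) - tr(a) = y*z - x
and tr(b^2 a^3) = tr(a)*tr(b^2 a^2) - tr(b^2 a) = x^2*y*z - x^3 - x*y^2 - y*z + 3*x
and tr(b a^5 b) = tr(a)*tr(b^2 a^4) - tr(b^2 a^3) = x^4*y*z - x^5 - x^3*y^2 - 3*x^2*y*z + 5*x^3 + 2*x*y^2 + y*z - 5*x
tr(b a b a) = tr(b a)*tr(b a) - tr(1)   [split at repeated b] = z^2 - 2
and tr(b a b a^2) = tr(a)*tr(b a b a) - tr(b a b) = x*z^2 - y*z - x
next, tr(a^2 b a b a) = tr(a)*tr(b a b a^2) - tr(b a b a) = x^2*z^2 - x*y*z - x^2 - z^2 + 2
tr(a^3 b a b a) = tr(a)*tr(a^2 b a b a) - tr(a^2 b a b) = x^3*z^2 - x^2*y*z - x^3 - 2*x*z^2 + y*z + 3*x
and tr(b a^5 b a) = tr(a)*tr(a^3 b a b a) - tr(a^3 b a b) = x^4*z^2 - x^3*y*z - x^4 - 3*x^2*z^2 + 2*x*y*z + 4*x^2 + z^2 - 2
tr(a b a^-1 b a^4) = tr(b a^5 b)*tr(a) - tr(b a^5 b a) = x^5*y*z - x^6 - x^4*y^2 - x^4*z^2 - 2*x^3*y*z + 6*x^4 + 2*x^2*y^2 + 3*x^2*z^2 - x*y*z - 9*x^2 - z^2 + 2
tr(b a b^2 a^3) = tr(b)*tr(a^3 b a b) - tr(a^3 b a) = x^2*y*z^2 - x^3*z - x*y^2*z - y*z^2 + 2*x*z + y
and tr(b a b^2 a) = tr(b)*tr(a b a b) - tr(a b a) = y*z^2 - x*z - y
next, tr(b a b^2) = tr(b)*tr(b a b) - tr(b a) = y^2*z - x*y - z
tr(b a b^2 a^2) = tr(a)*tr(b a b^2 a) - tr(b a b^2) = x*y*z^2 - x^2*z - y^2*z + z
tr(b a^4 b a b) = tr(a)*tr(b a b^2 a^3) - tr(b a b^2 a^2) = x^3*y*z^2 - x^4*z - x^2*y^2*z - 2*x*y*z^2 + 3*x^2*z + y^2*z + x*y - z
and tr(b a b a b a) = tr(b a)*tr(b a b a) - tr(b^-1 a^-1)   [split at repeated b] = z^3 - 3*z
tr(b a b a b a^2) = tr(a)*tr(b a b a b a) - tr(b a b a b) = x*z^3 - y*z^2 - 2*x*z + y
tr(b a b a b a^3) = tr(a)*tr(b a b a b a^2) - tr(b a b a b a) = x^2*z^3 - x*y*z^2 - 2*x^2*z - z^3 + x*y + 3*z
tr(b a^4 b a b a) = tr(a)*tr(b a b a b a^3) - tr(b a b a b a^2) = x^3*z^3 - x^2*y*z^2 - 2*x^3*z - 2*x*z^3 + x^2*y + y*z^2 + 5*x*z - y
and tr(a b a^-1 b a^4 b) = tr(b a^4 b a b)*tr(a) - tr(b a^4 b a b a) = x^4*y*z^2 - x^5*z - x^3*y^2*z - x^3*z^3 - x^2*y*z^2 + 5*x^3*z + x*y^2*z + 2*x*z^3 - y*z^2 - 6*x*z + y
tr(b^-1 a b a^-1 b a^4) = tr(a b a^-1 b a^4)*tr(b) - tr(a b a^-1 b a^4 b) = x^5*y^2*z - x^6*y - x^4*y^3 - 2*x^4*y*z^2 + x^5*z - x^3*y^2*z + x^3*z^3 + 6*x^4*y + 2*x^2*y^3 + 4*x^2*y*z^2 - 5*x^3*z - 2*x*y^2*z - 2*x*z^3 - 9*x^2*y + 6*x*z + y
next, tr(a b a^-1 b a^4 b^-2) = tr(b^-1 a b a^-1 b a^4)*tr(b) - tr(b^-1 a b a^-1 b a^4 b) = x^5*y^3*z - x^6*y^2 - x^4*y^4 - 2*x^4*y^2*z^2 - x^3*y^3*z + x^3*y*z^3 + x^6 + 7*x^4*y^2 + x^4*z^2 + 2*x^2*y^4 + 4*x^2*y^2*z^2 - 3*x^3*y*z - 2*x*y^3*z - 2*x*y*z^3 - 6*x^4 - 11*x^2*y^2 - 3*x^2*z^2 + 7*x*y*z + 9*x^2 + y^2 + z^2 - 2
tr(b^-2 a b a^-1 b a^4 b^-1) = tr(a b a^-1 b a^4 b^-2)*tr(b) - tr(a b a^-1 b a^4 b^-1) = x^5*y^4*z - x^6*y^3 - x^4*y^5 - 2*x^4*y^3*z^2 - x^5*y^2*z - x^3*y^4*z + x^3*y^2*z^3 + 2*x^6*y + 8*x^4*y^3 + 3*x^4*y*z^2 + 2*x^2*y^5 + 4*x^2*y^3*z^2 - x^5*z - 2*x^3*y^2*z - x^3*z^3 - 2*x*y^4*z - 2*x*y^2*z^3 - 12*x^4*y - 13*x^2*y^3 - 7*x^2*y*z^2 + 5*x^3*z + 9*x*y^2*z + 2*x*z^3 + 18*x^2*y + y^3 + y*z^2 - 6*x*z - 3*y
tr(b^-4 a b a^-1 b a^4) = tr(b^-2 a b a^-1 b a^4 b^-1)*tr(b) - tr(b^-2 a b a^-1 b a^4) = x^5*y^5*z - x^6*y^4 - x^4*y^6 - 2*x^4*y^4*z^2 - 2*x^5*y^3*z - x^3*y^5*z + x^3*y^3*z^3 + 3*x^6*y^2 + 9*x^4*y^4 + 5*x^4*y^2*z^2 + 2*x^2*y^6 + 4*x^2*y^4*z^2 - x^5*y*z - x^3*y^3*z - 2*x^3*y*z^3 - 2*x*y^5*z - 2*x*y^3*z^3 - x^6 - 19*x^4*y^2 - x^4*z^2 - 15*x^2*y^4 - 11*x^2*y^2*z^2 + 8*x^3*y*z + 11*x*y^3*z + 4*x*y*z^3 + 6*x^4 + 29*x^2*y^2 + 3*x^2*z^2 + y^4 + y^2*z^2 - 13*x*y*z - 9*x^2 - 4*y^2 - z^2 + 2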